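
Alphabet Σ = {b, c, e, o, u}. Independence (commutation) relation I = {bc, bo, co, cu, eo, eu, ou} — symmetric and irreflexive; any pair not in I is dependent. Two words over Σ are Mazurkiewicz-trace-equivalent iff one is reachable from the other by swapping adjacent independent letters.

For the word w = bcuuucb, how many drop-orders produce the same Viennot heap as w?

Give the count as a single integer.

21

0(b) covers ∅
1(c) covers ∅
2(u) covers 0:b
3(u) covers 2:u
4(u) covers 3:u
5(c) covers 1:c
6(b) covers 4:u
floor of heap: 0:b, 1:c
completions by unplaced set U, small U first (add the entries for U minus each lowest piece of U):
  |U|=1: {5}:1  {6}:1
  |U|=2: {1,5}:1  {4,6}:1  {5,6}:2
  |U|=3: {1,5,6}:3  {3,4,6}:1  {4,5,6}:3
  |U|=4: {1,4,5,6}:6  {2,3,4,6}:1  {3,4,5,6}:4
  |U|=5: {0,2,3,4,6}:1  {1,3,4,5,6}:10  {2,3,4,5,6}:5
  start at 0(b): 15
  start at 1(c): 6
sum over floor = 21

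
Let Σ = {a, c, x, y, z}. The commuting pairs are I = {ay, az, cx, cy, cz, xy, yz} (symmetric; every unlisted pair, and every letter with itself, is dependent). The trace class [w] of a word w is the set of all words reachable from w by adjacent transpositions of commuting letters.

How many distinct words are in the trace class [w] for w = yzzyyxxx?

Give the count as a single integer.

56

piece 0:y — minimal
piece 1:z — minimal
piece 2:z rests on {1:z}
piece 3:y rests on {0:y}
piece 4:y rests on {3:y}
piece 5:x rests on {2:z}
piece 6:x rests on {5:x}
piece 7:x rests on {6:x}
minimal pieces: {0:y, 1:z}
ways to finish when only these pieces remain (= sum over removing one remaining piece with nothing left below it):
  1 left: {4}→1  {7}→1
  2 left: {3,4}→1  {4,7}→2  {6,7}→1
  3 left: {0,3,4}→1  {3,4,7}→3  {4,6,7}→3  {5,6,7}→1
  4 left: {0,3,4,7}→4  {2,5,6,7}→1  {3,4,6,7}→6  {4,5,6,7}→4
  5 left: {0,3,4,6,7}→10  {1,2,5,6,7}→1  {2,4,5,6,7}→5  {3,4,5,6,7}→10
  6 left: {0,3,4,5,6,7}→20  {1,2,4,5,6,7}→6  {2,3,4,5,6,7}→15
  placing 0:y first → 21 extensions
  placing 1:z first → 35 extensions
total linear extensions = 56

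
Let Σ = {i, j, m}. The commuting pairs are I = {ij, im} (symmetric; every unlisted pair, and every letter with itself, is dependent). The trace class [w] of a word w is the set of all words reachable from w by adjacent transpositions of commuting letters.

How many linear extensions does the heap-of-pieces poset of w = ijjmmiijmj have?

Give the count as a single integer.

120

0(i) covers ∅
1(j) covers ∅
2(j) covers 1:j
3(m) covers 2:j
4(m) covers 3:m
5(i) covers 0:i
6(i) covers 5:i
7(j) covers 4:m
8(m) covers 7:j
9(j) covers 8:m
floor of heap: 0:i, 1:j
completions by unplaced set U, small U first (add the entries for U minus each lowest piece of U):
  |U|=1: {6}:1  {9}:1
  |U|=2: {5,6}:1  {6,9}:2  {8,9}:1
  |U|=3: {0,5,6}:1  {5,6,9}:3  {6,8,9}:3  {7,8,9}:1
  |U|=4: {0,5,6,9}:4  {4,7,8,9}:1  {5,6,8,9}:6  {6,7,8,9}:4
  |U|=5: {0,5,6,8,9}:10  {3,4,7,8,9}:1  {4,6,7,8,9}:5  {5,6,7,8,9}:10
  |U|=6: {0,5,6,7,8,9}:20  {2,3,4,7,8,9}:1  {3,4,6,7,8,9}:6  {4,5,6,7,8,9}:15
  |U|=7: {0,4,5,6,7,8,9}:35  {1,2,3,4,7,8,9}:1  {2,3,4,6,7,8,9}:7  {3,4,5,6,7,8,9}:21
  |U|=8: {0,3,4,5,6,7,8,9}:56  {1,2,3,4,6,7,8,9}:8  {2,3,4,5,6,7,8,9}:28
  start at 0(i): 36
  start at 1(j): 84
sum over floor = 120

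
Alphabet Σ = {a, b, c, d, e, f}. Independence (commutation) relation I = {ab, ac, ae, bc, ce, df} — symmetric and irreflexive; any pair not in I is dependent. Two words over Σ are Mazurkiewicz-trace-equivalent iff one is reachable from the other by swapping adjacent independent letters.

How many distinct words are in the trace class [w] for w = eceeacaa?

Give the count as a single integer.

560

piece 0:e — minimal
piece 1:c — minimal
piece 2:e rests on {0:e}
piece 3:e rests on {2:e}
piece 4:a — minimal
piece 5:c rests on {1:c}
piece 6:a rests on {4:a}
piece 7:a rests on {6:a}
minimal pieces: {0:e, 1:c, 4:a}
ways to finish when only these pieces remain (= sum over removing one remaining piece with nothing left below it):
  1 left: {3}→1  {5}→1  {7}→1
  2 left: {1,5}→1  {2,3}→1  {3,5}→2  {3,7}→2  {5,7}→2  {6,7}→1
  3 left: {0,2,3}→1  {1,3,5}→3  {1,5,7}→3  {2,3,5}→3  {2,3,7}→3  {3,5,7}→6  {3,6,7}→3  {4,6,7}→1  {5,6,7}→3
  4 left: {0,2,3,5}→4  {0,2,3,7}→4  {1,2,3,5}→6  {1,3,5,7}→12  {1,5,6,7}→6  {2,3,5,7}→12  {2,3,6,7}→6  {3,4,6,7}→4  {3,5,6,7}→12  {4,5,6,7}→4
  5 left: {0,1,2,3,5}→10  {0,2,3,5,7}→20  {0,2,3,6,7}→10  {1,2,3,5,7}→30  {1,3,5,6,7}→30  {1,4,5,6,7}→10  {2,3,4,6,7}→10  {2,3,5,6,7}→30  {3,4,5,6,7}→20
  6 left: {0,1,2,3,5,7}→60  {0,2,3,4,6,7}→20  {0,2,3,5,6,7}→60  {1,2,3,5,6,7}→90  {1,3,4,5,6,7}→60  {2,3,4,5,6,7}→60
  placing 0:e first → 210 extensions
  placing 1:c first → 140 extensions
  placing 4:a first → 210 extensions
total linear extensions = 560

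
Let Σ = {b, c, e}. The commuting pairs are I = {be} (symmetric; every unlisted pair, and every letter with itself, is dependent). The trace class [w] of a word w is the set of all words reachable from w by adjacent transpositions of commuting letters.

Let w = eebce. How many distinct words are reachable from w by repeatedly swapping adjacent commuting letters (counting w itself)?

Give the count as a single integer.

drop 0:e onto floor
drop 1:e onto {0:e}
drop 2:b onto floor
drop 3:c onto {1:e, 2:b}
drop 4:e onto {3:c}
ground layer = {0:e, 2:b}
drop-orders for the pieces not yet dropped (sum over which currently-grounded one goes next):
  1 to go: {4} 1
  2 to go: {3,4} 1
  3 to go: {1,3,4} 1  {2,3,4} 1
  if 0:e drops first: 2 orders
  if 2:b drops first: 1 orders
heap linearizations: 3

3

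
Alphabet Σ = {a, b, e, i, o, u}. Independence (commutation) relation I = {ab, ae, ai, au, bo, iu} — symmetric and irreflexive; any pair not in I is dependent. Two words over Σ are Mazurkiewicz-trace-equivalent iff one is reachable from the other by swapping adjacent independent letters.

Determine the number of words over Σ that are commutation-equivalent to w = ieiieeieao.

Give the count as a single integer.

9

piece 0:i — minimal
piece 1:e rests on {0:i}
piece 2:i rests on {1:e}
piece 3:i rests on {2:i}
piece 4:e rests on {3:i}
piece 5:e rests on {4:e}
piece 6:i rests on {5:e}
piece 7:e rests on {6:i}
piece 8:a — minimal
piece 9:o rests on {7:e, 8:a}
minimal pieces: {0:i, 8:a}
ways to finish when only these pieces remain (= sum over removing one remaining piece with nothing left below it):
  1 left: {9}→1
  2 left: {7,9}→1  {8,9}→1
  3 left: {6,7,9}→1  {7,8,9}→2
  4 left: {5,6,7,9}→1  {6,7,8,9}→3
  5 left: {4,5,6,7,9}→1  {5,6,7,8,9}→4
  6 left: {3,4,5,6,7,9}→1  {4,5,6,7,8,9}→5
  7 left: {2,3,4,5,6,7,9}→1  {3,4,5,6,7,8,9}→6
  8 left: {1,2,3,4,5,6,7,9}→1  {2,3,4,5,6,7,8,9}→7
  placing 0:i first → 8 extensions
  placing 8:a first → 1 extensions
total linear extensions = 9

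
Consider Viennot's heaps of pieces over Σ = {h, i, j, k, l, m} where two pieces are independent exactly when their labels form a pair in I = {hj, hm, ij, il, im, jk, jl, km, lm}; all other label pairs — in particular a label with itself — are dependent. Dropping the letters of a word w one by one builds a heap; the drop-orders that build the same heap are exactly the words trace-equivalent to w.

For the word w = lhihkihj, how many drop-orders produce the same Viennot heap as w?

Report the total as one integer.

0(l) covers ∅
1(h) covers 0:l
2(i) covers 1:h
3(h) covers 2:i
4(k) covers 3:h
5(i) covers 4:k
6(h) covers 5:i
7(j) covers ∅
floor of heap: 0:l, 7:j
completions by unplaced set U, small U first (add the entries for U minus each lowest piece of U):
  |U|=1: {6}:1  {7}:1
  |U|=2: {5,6}:1  {6,7}:2
  |U|=3: {4,5,6}:1  {5,6,7}:3
  |U|=4: {3,4,5,6}:1  {4,5,6,7}:4
  |U|=5: {2,3,4,5,6}:1  {3,4,5,6,7}:5
  |U|=6: {1,2,3,4,5,6}:1  {2,3,4,5,6,7}:6
  start at 0(l): 7
  start at 7(j): 1
sum over floor = 8

8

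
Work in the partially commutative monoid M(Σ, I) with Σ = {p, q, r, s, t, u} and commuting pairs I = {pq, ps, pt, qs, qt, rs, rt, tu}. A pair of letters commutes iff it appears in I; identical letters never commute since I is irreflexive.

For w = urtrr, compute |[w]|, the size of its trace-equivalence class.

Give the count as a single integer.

piece 0:u — minimal
piece 1:r rests on {0:u}
piece 2:t — minimal
piece 3:r rests on {1:r}
piece 4:r rests on {3:r}
minimal pieces: {0:u, 2:t}
ways to finish when only these pieces remain (= sum over removing one remaining piece with nothing left below it):
  1 left: {2}→1  {4}→1
  2 left: {2,4}→2  {3,4}→1
  3 left: {1,3,4}→1  {2,3,4}→3
  placing 0:u first → 4 extensions
  placing 2:t first → 1 extensions
total linear extensions = 5

5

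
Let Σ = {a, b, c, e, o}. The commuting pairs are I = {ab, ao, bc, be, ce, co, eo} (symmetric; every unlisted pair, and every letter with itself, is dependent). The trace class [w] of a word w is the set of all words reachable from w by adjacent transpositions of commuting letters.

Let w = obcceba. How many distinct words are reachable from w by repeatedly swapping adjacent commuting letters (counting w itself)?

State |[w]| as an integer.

105

piece 0:o — minimal
piece 1:b rests on {0:o}
piece 2:c — minimal
piece 3:c rests on {2:c}
piece 4:e — minimal
piece 5:b rests on {1:b}
piece 6:a rests on {3:c, 4:e}
minimal pieces: {0:o, 2:c, 4:e}
ways to finish when only these pieces remain (= sum over removing one remaining piece with nothing left below it):
  1 left: {5}→1  {6}→1
  2 left: {1,5}→1  {3,6}→1  {4,6}→1  {5,6}→2
  3 left: {0,1,5}→1  {1,5,6}→3  {2,3,6}→1  {3,4,6}→2  {3,5,6}→3  {4,5,6}→3
  4 left: {0,1,5,6}→4  {1,3,5,6}→6  {1,4,5,6}→6  {2,3,4,6}→3  {2,3,5,6}→4  {3,4,5,6}→8
  5 left: {0,1,3,5,6}→10  {0,1,4,5,6}→10  {1,2,3,5,6}→10  {1,3,4,5,6}→20  {2,3,4,5,6}→15
  placing 0:o first → 45 extensions
  placing 2:c first → 40 extensions
  placing 4:e first → 20 extensions
total linear extensions = 105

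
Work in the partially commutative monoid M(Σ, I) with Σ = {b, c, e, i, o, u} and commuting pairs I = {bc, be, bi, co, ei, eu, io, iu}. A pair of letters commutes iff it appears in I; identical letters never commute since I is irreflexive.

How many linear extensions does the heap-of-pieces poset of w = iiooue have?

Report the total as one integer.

30

drop 0:i onto floor
drop 1:i onto {0:i}
drop 2:o onto floor
drop 3:o onto {2:o}
drop 4:u onto {3:o}
drop 5:e onto {3:o}
ground layer = {0:i, 2:o}
drop-orders for the pieces not yet dropped (sum over which currently-grounded one goes next):
  1 to go: {1} 1  {4} 1  {5} 1
  2 to go: {0,1} 1  {1,4} 2  {1,5} 2  {4,5} 2
  3 to go: {0,1,4} 3  {0,1,5} 3  {1,4,5} 6  {3,4,5} 2
  4 to go: {0,1,4,5} 12  {1,3,4,5} 8  {2,3,4,5} 2
  if 0:i drops first: 10 orders
  if 2:o drops first: 20 orders
heap linearizations: 30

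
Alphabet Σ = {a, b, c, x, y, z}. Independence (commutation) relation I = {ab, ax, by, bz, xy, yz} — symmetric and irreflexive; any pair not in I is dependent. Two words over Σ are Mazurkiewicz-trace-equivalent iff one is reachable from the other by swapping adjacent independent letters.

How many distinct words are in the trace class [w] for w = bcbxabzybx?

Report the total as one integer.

65

0(b) covers ∅
1(c) covers 0:b
2(b) covers 1:c
3(x) covers 2:b
4(a) covers 1:c
5(b) covers 3:x
6(z) covers 3:x, 4:a
7(y) covers 4:a
8(b) covers 5:b
9(x) covers 6:z, 8:b
floor of heap: 0:b
completions by unplaced set U, small U first (add the entries for U minus each lowest piece of U):
  |U|=1: {7}:1  {9}:1
  |U|=2: {6,9}:1  {7,9}:2  {8,9}:1
  |U|=3: {5,8,9}:1  {6,7,9}:3  {6,8,9}:2  {7,8,9}:3
  |U|=4: {4,6,7,9}:3  {5,6,8,9}:3  {5,7,8,9}:4  {6,7,8,9}:8
  |U|=5: {3,5,6,8,9}:3  {4,6,7,8,9}:11  {5,6,7,8,9}:15
  |U|=6: {2,3,5,6,8,9}:3  {3,5,6,7,8,9}:18  {4,5,6,7,8,9}:26
  |U|=7: {2,3,5,6,7,8,9}:21  {3,4,5,6,7,8,9}:44
  |U|=8: {2,3,4,5,6,7,8,9}:65
  start at 0(b): 65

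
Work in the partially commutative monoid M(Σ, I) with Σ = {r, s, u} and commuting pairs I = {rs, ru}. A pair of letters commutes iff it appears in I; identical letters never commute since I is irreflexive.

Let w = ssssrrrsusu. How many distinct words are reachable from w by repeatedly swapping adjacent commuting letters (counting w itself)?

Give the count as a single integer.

165

piece 0:s — minimal
piece 1:s rests on {0:s}
piece 2:s rests on {1:s}
piece 3:s rests on {2:s}
piece 4:r — minimal
piece 5:r rests on {4:r}
piece 6:r rests on {5:r}
piece 7:s rests on {3:s}
piece 8:u rests on {7:s}
piece 9:s rests on {8:u}
piece 10:u rests on {9:s}
minimal pieces: {0:s, 4:r}
ways to finish when only these pieces remain (= sum over removing one remaining piece with nothing left below it):
  1 left: {6}→1  {10}→1
  2 left: {5,6}→1  {6,10}→2  {9,10}→1
  3 left: {4,5,6}→1  {5,6,10}→3  {6,9,10}→3  {8,9,10}→1
  4 left: {4,5,6,10}→4  {5,6,9,10}→6  {6,8,9,10}→4  {7,8,9,10}→1
  5 left: {3,7,8,9,10}→1  {4,5,6,9,10}→10  {5,6,8,9,10}→10  {6,7,8,9,10}→5
  6 left: {2,3,7,8,9,10}→1  {3,6,7,8,9,10}→6  {4,5,6,8,9,10}→20  {5,6,7,8,9,10}→15
  7 left: {1,2,3,7,8,9,10}→1  {2,3,6,7,8,9,10}→7  {3,5,6,7,8,9,10}→21  {4,5,6,7,8,9,10}→35
  8 left: {0,1,2,3,7,8,9,10}→1  {1,2,3,6,7,8,9,10}→8  {2,3,5,6,7,8,9,10}→28  {3,4,5,6,7,8,9,10}→56
  9 left: {0,1,2,3,6,7,8,9,10}→9  {1,2,3,5,6,7,8,9,10}→36  {2,3,4,5,6,7,8,9,10}→84
  placing 0:s first → 120 extensions
  placing 4:r first → 45 extensions
total linear extensions = 165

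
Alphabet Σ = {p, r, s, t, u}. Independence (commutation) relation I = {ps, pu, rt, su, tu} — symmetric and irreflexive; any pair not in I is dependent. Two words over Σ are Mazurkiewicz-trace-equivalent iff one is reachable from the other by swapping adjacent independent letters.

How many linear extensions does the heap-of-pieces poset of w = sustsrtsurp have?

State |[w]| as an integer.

drop 0:s onto floor
drop 1:u onto floor
drop 2:s onto {0:s}
drop 3:t onto {2:s}
drop 4:s onto {3:t}
drop 5:r onto {1:u, 4:s}
drop 6:t onto {4:s}
drop 7:s onto {5:r, 6:t}
drop 8:u onto {5:r}
drop 9:r onto {7:s, 8:u}
drop 10:p onto {9:r}
ground layer = {0:s, 1:u}
drop-orders for the pieces not yet dropped (sum over which currently-grounded one goes next):
  1 to go: {10} 1
  2 to go: {9,10} 1
  3 to go: {7,9,10} 1  {8,9,10} 1
  4 to go: {6,7,9,10} 1  {7,8,9,10} 2
  5 to go: {5,7,8,9,10} 2  {6,7,8,9,10} 3
  6 to go: {1,5,7,8,9,10} 2  {5,6,7,8,9,10} 5
  7 to go: {1,5,6,7,8,9,10} 7  {4,5,6,7,8,9,10} 5
  8 to go: {1,4,5,6,7,8,9,10} 12  {3,4,5,6,7,8,9,10} 5
  9 to go: {1,3,4,5,6,7,8,9,10} 17  {2,3,4,5,6,7,8,9,10} 5
  if 0:s drops first: 22 orders
  if 1:u drops first: 5 orders
heap linearizations: 27

27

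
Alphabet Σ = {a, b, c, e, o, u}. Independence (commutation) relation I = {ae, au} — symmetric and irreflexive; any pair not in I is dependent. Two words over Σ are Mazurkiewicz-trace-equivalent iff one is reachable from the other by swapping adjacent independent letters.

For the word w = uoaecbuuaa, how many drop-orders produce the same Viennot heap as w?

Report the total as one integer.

drop 0:u onto floor
drop 1:o onto {0:u}
drop 2:a onto {1:o}
drop 3:e onto {1:o}
drop 4:c onto {2:a, 3:e}
drop 5:b onto {4:c}
drop 6:u onto {5:b}
drop 7:u onto {6:u}
drop 8:a onto {5:b}
drop 9:a onto {8:a}
ground layer = {0:u}
drop-orders for the pieces not yet dropped (sum over which currently-grounded one goes next):
  1 to go: {7} 1  {9} 1
  2 to go: {6,7} 1  {7,9} 2  {8,9} 1
  3 to go: {6,7,9} 3  {7,8,9} 3
  4 to go: {6,7,8,9} 6
  5 to go: {5,6,7,8,9} 6
  6 to go: {4,5,6,7,8,9} 6
  7 to go: {2,4,5,6,7,8,9} 6  {3,4,5,6,7,8,9} 6
  8 to go: {2,3,4,5,6,7,8,9} 12
  if 0:u drops first: 12 orders

12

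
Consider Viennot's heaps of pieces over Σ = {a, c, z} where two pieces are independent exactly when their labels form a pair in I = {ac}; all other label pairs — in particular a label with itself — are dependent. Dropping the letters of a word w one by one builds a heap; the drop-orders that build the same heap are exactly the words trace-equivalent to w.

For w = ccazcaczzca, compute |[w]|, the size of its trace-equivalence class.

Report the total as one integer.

18

0(c) covers ∅
1(c) covers 0:c
2(a) covers ∅
3(z) covers 1:c, 2:a
4(c) covers 3:z
5(a) covers 3:z
6(c) covers 4:c
7(z) covers 5:a, 6:c
8(z) covers 7:z
9(c) covers 8:z
10(a) covers 8:z
floor of heap: 0:c, 2:a
completions by unplaced set U, small U first (add the entries for U minus each lowest piece of U):
  |U|=1: {9}:1  {10}:1
  |U|=2: {9,10}:2
  |U|=3: {8,9,10}:2
  |U|=4: {7,8,9,10}:2
  |U|=5: {5,7,8,9,10}:2  {6,7,8,9,10}:2
  |U|=6: {4,6,7,8,9,10}:2  {5,6,7,8,9,10}:4
  |U|=7: {4,5,6,7,8,9,10}:6
  |U|=8: {3,4,5,6,7,8,9,10}:6
  |U|=9: {1,3,4,5,6,7,8,9,10}:6  {2,3,4,5,6,7,8,9,10}:6
  start at 0(c): 12
  start at 2(a): 6
sum over floor = 18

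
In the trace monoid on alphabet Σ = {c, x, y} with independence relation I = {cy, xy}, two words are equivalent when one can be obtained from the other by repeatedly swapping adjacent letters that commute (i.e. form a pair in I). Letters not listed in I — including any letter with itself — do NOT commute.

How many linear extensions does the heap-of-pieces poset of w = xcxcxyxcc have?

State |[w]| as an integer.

0(x) covers ∅
1(c) covers 0:x
2(x) covers 1:c
3(c) covers 2:x
4(x) covers 3:c
5(y) covers ∅
6(x) covers 4:x
7(c) covers 6:x
8(c) covers 7:c
floor of heap: 0:x, 5:y
completions by unplaced set U, small U first (add the entries for U minus each lowest piece of U):
  |U|=1: {5}:1  {8}:1
  |U|=2: {5,8}:2  {7,8}:1
  |U|=3: {5,7,8}:3  {6,7,8}:1
  |U|=4: {4,6,7,8}:1  {5,6,7,8}:4
  |U|=5: {3,4,6,7,8}:1  {4,5,6,7,8}:5
  |U|=6: {2,3,4,6,7,8}:1  {3,4,5,6,7,8}:6
  |U|=7: {1,2,3,4,6,7,8}:1  {2,3,4,5,6,7,8}:7
  start at 0(x): 8
  start at 5(y): 1
sum over floor = 9

9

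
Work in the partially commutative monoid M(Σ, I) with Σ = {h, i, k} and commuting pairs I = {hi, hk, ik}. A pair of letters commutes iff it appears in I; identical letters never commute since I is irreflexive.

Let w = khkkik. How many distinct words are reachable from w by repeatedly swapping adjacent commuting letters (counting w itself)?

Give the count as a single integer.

piece 0:k — minimal
piece 1:h — minimal
piece 2:k rests on {0:k}
piece 3:k rests on {2:k}
piece 4:i — minimal
piece 5:k rests on {3:k}
minimal pieces: {0:k, 1:h, 4:i}
ways to finish when only these pieces remain (= sum over removing one remaining piece with nothing left below it):
  1 left: {1}→1  {4}→1  {5}→1
  2 left: {1,4}→2  {1,5}→2  {3,5}→1  {4,5}→2
  3 left: {1,3,5}→3  {1,4,5}→6  {2,3,5}→1  {3,4,5}→3
  4 left: {0,2,3,5}→1  {1,2,3,5}→4  {1,3,4,5}→12  {2,3,4,5}→4
  placing 0:k first → 20 extensions
  placing 1:h first → 5 extensions
  placing 4:i first → 5 extensions
total linear extensions = 30

30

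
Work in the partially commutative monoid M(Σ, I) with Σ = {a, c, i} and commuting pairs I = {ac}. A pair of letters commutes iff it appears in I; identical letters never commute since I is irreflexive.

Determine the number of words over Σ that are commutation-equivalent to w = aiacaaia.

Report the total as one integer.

4

drop 0:a onto floor
drop 1:i onto {0:a}
drop 2:a onto {1:i}
drop 3:c onto {1:i}
drop 4:a onto {2:a}
drop 5:a onto {4:a}
drop 6:i onto {3:c, 5:a}
drop 7:a onto {6:i}
ground layer = {0:a}
drop-orders for the pieces not yet dropped (sum over which currently-grounded one goes next):
  1 to go: {7} 1
  2 to go: {6,7} 1
  3 to go: {3,6,7} 1  {5,6,7} 1
  4 to go: {3,5,6,7} 2  {4,5,6,7} 1
  5 to go: {2,4,5,6,7} 1  {3,4,5,6,7} 3
  6 to go: {2,3,4,5,6,7} 4
  if 0:a drops first: 4 orders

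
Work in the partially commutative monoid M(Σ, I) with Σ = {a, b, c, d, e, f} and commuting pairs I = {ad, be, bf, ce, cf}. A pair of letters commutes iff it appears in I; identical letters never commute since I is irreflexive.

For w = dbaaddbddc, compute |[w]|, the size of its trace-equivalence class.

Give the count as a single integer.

6

piece 0:d — minimal
piece 1:b rests on {0:d}
piece 2:a rests on {1:b}
piece 3:a rests on {2:a}
piece 4:d rests on {1:b}
piece 5:d rests on {4:d}
piece 6:b rests on {3:a, 5:d}
piece 7:d rests on {6:b}
piece 8:d rests on {7:d}
piece 9:c rests on {8:d}
minimal pieces: {0:d}
ways to finish when only these pieces remain (= sum over removing one remaining piece with nothing left below it):
  1 left: {9}→1
  2 left: {8,9}→1
  3 left: {7,8,9}→1
  4 left: {6,7,8,9}→1
  5 left: {3,6,7,8,9}→1  {5,6,7,8,9}→1
  6 left: {2,3,6,7,8,9}→1  {3,5,6,7,8,9}→2  {4,5,6,7,8,9}→1
  7 left: {2,3,5,6,7,8,9}→3  {3,4,5,6,7,8,9}→3
  8 left: {2,3,4,5,6,7,8,9}→6
  placing 0:d first → 6 extensions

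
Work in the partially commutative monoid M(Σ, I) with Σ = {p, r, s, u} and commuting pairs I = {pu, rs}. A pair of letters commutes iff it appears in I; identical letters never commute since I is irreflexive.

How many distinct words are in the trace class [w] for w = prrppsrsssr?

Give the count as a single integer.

piece 0:p — minimal
piece 1:r rests on {0:p}
piece 2:r rests on {1:r}
piece 3:p rests on {2:r}
piece 4:p rests on {3:p}
piece 5:s rests on {4:p}
piece 6:r rests on {4:p}
piece 7:s rests on {5:s}
piece 8:s rests on {7:s}
piece 9:s rests on {8:s}
piece 10:r rests on {6:r}
minimal pieces: {0:p}
ways to finish when only these pieces remain (= sum over removing one remaining piece with nothing left below it):
  1 left: {9}→1  {10}→1
  2 left: {6,10}→1  {8,9}→1  {9,10}→2
  3 left: {6,9,10}→3  {7,8,9}→1  {8,9,10}→3
  4 left: {5,7,8,9}→1  {6,8,9,10}→6  {7,8,9,10}→4
  5 left: {5,7,8,9,10}→5  {6,7,8,9,10}→10
  6 left: {5,6,7,8,9,10}→15
  7 left: {4,5,6,7,8,9,10}→15
  8 left: {3,4,5,6,7,8,9,10}→15
  9 left: {2,3,4,5,6,7,8,9,10}→15
  placing 0:p first → 15 extensions

15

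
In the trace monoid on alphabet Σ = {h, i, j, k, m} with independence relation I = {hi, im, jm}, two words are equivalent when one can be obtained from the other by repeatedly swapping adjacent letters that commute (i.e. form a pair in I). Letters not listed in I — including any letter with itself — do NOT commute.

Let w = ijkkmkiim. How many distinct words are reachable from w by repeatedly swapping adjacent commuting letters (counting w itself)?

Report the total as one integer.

3

#0=i has no predecessor
#1=j depends on [0:i]
#2=k depends on [1:j]
#3=k depends on [2:k]
#4=m depends on [3:k]
#5=k depends on [4:m]
#6=i depends on [5:k]
#7=i depends on [6:i]
#8=m depends on [5:k]
sources: [0:i]
N(rest) = Σ N(rest − s) over sources s of rest; N(one piece) = 1:
  size 1 → [7]=1  [8]=1
  size 2 → [6,7]=1  [7,8]=2
  size 3 → [6,7,8]=3
  size 4 → [5,6,7,8]=3
  size 5 → [4,5,6,7,8]=3
  size 6 → [3,4,5,6,7,8]=3
  size 7 → [2,3,4,5,6,7,8]=3
  first=0(i) contributes 3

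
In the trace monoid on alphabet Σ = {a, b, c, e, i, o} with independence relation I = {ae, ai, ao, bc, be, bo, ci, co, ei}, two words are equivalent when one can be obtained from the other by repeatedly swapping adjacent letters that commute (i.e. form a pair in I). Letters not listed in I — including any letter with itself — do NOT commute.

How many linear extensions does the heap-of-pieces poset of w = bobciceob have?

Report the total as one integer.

0(b) covers ∅
1(o) covers ∅
2(b) covers 0:b
3(c) covers ∅
4(i) covers 1:o, 2:b
5(c) covers 3:c
6(e) covers 1:o, 5:c
7(o) covers 4:i, 6:e
8(b) covers 4:i
floor of heap: 0:b, 1:o, 3:c
completions by unplaced set U, small U first (add the entries for U minus each lowest piece of U):
  |U|=1: {7}:1  {8}:1
  |U|=2: {6,7}:1  {7,8}:2
  |U|=3: {4,7,8}:2  {5,6,7}:1  {6,7,8}:3
  |U|=4: {2,4,7,8}:2  {3,5,6,7}:1  {4,6,7,8}:5  {5,6,7,8}:4
  |U|=5: {0,2,4,7,8}:2  {1,4,6,7,8}:5  {2,4,6,7,8}:7  {3,5,6,7,8}:5  {4,5,6,7,8}:9
  |U|=6: {0,2,4,6,7,8}:9  {1,2,4,6,7,8}:12  {1,4,5,6,7,8}:14  {2,4,5,6,7,8}:16  {3,4,5,6,7,8}:14
  |U|=7: {0,1,2,4,6,7,8}:21  {0,2,4,5,6,7,8}:25  {1,2,4,5,6,7,8}:42  {1,3,4,5,6,7,8}:28  {2,3,4,5,6,7,8}:30
  start at 0(b): 100
  start at 1(o): 55
  start at 3(c): 88
sum over floor = 243

243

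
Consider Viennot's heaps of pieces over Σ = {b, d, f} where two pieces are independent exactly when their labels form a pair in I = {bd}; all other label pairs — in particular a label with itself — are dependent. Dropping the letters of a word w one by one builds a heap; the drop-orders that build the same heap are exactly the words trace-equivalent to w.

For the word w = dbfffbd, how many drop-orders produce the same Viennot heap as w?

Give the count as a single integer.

#0=d has no predecessor
#1=b has no predecessor
#2=f depends on [0:d, 1:b]
#3=f depends on [2:f]
#4=f depends on [3:f]
#5=b depends on [4:f]
#6=d depends on [4:f]
sources: [0:d, 1:b]
N(rest) = Σ N(rest − s) over sources s of rest; N(one piece) = 1:
  size 1 → [5]=1  [6]=1
  size 2 → [5,6]=2
  size 3 → [4,5,6]=2
  size 4 → [3,4,5,6]=2
  size 5 → [2,3,4,5,6]=2
  first=0(d) contributes 2
  first=1(b) contributes 2
|[w]| = 4

4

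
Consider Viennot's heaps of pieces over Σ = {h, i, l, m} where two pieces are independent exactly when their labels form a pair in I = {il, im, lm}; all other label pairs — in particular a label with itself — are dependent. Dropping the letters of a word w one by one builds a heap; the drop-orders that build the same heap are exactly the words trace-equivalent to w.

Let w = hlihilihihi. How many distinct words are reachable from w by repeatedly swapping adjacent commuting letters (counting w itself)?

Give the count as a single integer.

drop 0:h onto floor
drop 1:l onto {0:h}
drop 2:i onto {0:h}
drop 3:h onto {1:l, 2:i}
drop 4:i onto {3:h}
drop 5:l onto {3:h}
drop 6:i onto {4:i}
drop 7:h onto {5:l, 6:i}
drop 8:i onto {7:h}
drop 9:h onto {8:i}
drop 10:i onto {9:h}
ground layer = {0:h}
drop-orders for the pieces not yet dropped (sum over which currently-grounded one goes next):
  1 to go: {10} 1
  2 to go: {9,10} 1
  3 to go: {8,9,10} 1
  4 to go: {7,8,9,10} 1
  5 to go: {5,7,8,9,10} 1  {6,7,8,9,10} 1
  6 to go: {4,6,7,8,9,10} 1  {5,6,7,8,9,10} 2
  7 to go: {4,5,6,7,8,9,10} 3
  8 to go: {3,4,5,6,7,8,9,10} 3
  9 to go: {1,3,4,5,6,7,8,9,10} 3  {2,3,4,5,6,7,8,9,10} 3
  if 0:h drops first: 6 orders

6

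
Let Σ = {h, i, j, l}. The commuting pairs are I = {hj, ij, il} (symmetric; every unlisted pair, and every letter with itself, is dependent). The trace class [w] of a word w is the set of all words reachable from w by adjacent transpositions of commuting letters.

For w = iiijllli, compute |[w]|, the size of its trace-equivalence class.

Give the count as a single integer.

70

#0=i has no predecessor
#1=i depends on [0:i]
#2=i depends on [1:i]
#3=j has no predecessor
#4=l depends on [3:j]
#5=l depends on [4:l]
#6=l depends on [5:l]
#7=i depends on [2:i]
sources: [0:i, 3:j]
N(rest) = Σ N(rest − s) over sources s of rest; N(one piece) = 1:
  size 1 → [6]=1  [7]=1
  size 2 → [2,7]=1  [5,6]=1  [6,7]=2
  size 3 → [1,2,7]=1  [2,6,7]=3  [4,5,6]=1  [5,6,7]=3
  size 4 → [0,1,2,7]=1  [1,2,6,7]=4  [2,5,6,7]=6  [3,4,5,6]=1  [4,5,6,7]=4
  size 5 → [0,1,2,6,7]=5  [1,2,5,6,7]=10  [2,4,5,6,7]=10  [3,4,5,6,7]=5
  size 6 → [0,1,2,5,6,7]=15  [1,2,4,5,6,7]=20  [2,3,4,5,6,7]=15
  first=0(i) contributes 35
  first=3(j) contributes 35
|[w]| = 70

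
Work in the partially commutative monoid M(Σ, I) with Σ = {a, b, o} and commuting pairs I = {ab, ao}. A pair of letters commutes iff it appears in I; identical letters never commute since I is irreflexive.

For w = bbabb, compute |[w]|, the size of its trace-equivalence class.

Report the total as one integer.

#0=b has no predecessor
#1=b depends on [0:b]
#2=a has no predecessor
#3=b depends on [1:b]
#4=b depends on [3:b]
sources: [0:b, 2:a]
N(rest) = Σ N(rest − s) over sources s of rest; N(one piece) = 1:
  size 1 → [2]=1  [4]=1
  size 2 → [2,4]=2  [3,4]=1
  size 3 → [1,3,4]=1  [2,3,4]=3
  first=0(b) contributes 4
  first=2(a) contributes 1
|[w]| = 5

5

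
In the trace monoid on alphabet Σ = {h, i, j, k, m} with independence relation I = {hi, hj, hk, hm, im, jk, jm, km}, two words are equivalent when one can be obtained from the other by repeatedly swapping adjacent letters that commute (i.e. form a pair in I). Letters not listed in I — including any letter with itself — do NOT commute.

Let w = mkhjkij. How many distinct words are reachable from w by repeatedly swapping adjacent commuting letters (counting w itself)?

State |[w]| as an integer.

drop 0:m onto floor
drop 1:k onto floor
drop 2:h onto floor
drop 3:j onto floor
drop 4:k onto {1:k}
drop 5:i onto {3:j, 4:k}
drop 6:j onto {5:i}
ground layer = {0:m, 1:k, 2:h, 3:j}
drop-orders for the pieces not yet dropped (sum over which currently-grounded one goes next):
  1 to go: {0} 1  {2} 1  {6} 1
  2 to go: {0,2} 2  {0,6} 2  {2,6} 2  {5,6} 1
  3 to go: {0,2,6} 6  {0,5,6} 3  {2,5,6} 3  {3,5,6} 1  {4,5,6} 1
  4 to go: {0,2,5,6} 12  {0,3,5,6} 4  {0,4,5,6} 4  {1,4,5,6} 1  {2,3,5,6} 4  {2,4,5,6} 4  {3,4,5,6} 2
  5 to go: {0,1,4,5,6} 5  {0,2,3,5,6} 20  {0,2,4,5,6} 20  {0,3,4,5,6} 10  {1,2,4,5,6} 5  {1,3,4,5,6} 3  {2,3,4,5,6} 10
  if 0:m drops first: 18 orders
  if 1:k drops first: 60 orders
  if 2:h drops first: 18 orders
  if 3:j drops first: 30 orders
heap linearizations: 126

126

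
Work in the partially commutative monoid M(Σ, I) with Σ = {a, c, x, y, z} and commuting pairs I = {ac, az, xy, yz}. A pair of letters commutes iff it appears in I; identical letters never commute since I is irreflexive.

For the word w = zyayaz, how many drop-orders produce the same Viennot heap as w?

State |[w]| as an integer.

#0=z has no predecessor
#1=y has no predecessor
#2=a depends on [1:y]
#3=y depends on [2:a]
#4=a depends on [3:y]
#5=z depends on [0:z]
sources: [0:z, 1:y]
N(rest) = Σ N(rest − s) over sources s of rest; N(one piece) = 1:
  size 1 → [4]=1  [5]=1
  size 2 → [0,5]=1  [3,4]=1  [4,5]=2
  size 3 → [0,4,5]=3  [2,3,4]=1  [3,4,5]=3
  size 4 → [0,3,4,5]=6  [1,2,3,4]=1  [2,3,4,5]=4
  first=0(z) contributes 5
  first=1(y) contributes 10
|[w]| = 15

15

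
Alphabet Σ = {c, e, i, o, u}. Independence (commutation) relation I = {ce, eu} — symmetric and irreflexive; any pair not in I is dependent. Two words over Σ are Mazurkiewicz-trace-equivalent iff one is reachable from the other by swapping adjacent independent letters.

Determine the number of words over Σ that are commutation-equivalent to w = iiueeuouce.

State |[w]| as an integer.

18

#0=i has no predecessor
#1=i depends on [0:i]
#2=u depends on [1:i]
#3=e depends on [1:i]
#4=e depends on [3:e]
#5=u depends on [2:u]
#6=o depends on [4:e, 5:u]
#7=u depends on [6:o]
#8=c depends on [7:u]
#9=e depends on [6:o]
sources: [0:i]
N(rest) = Σ N(rest − s) over sources s of rest; N(one piece) = 1:
  size 1 → [8]=1  [9]=1
  size 2 → [7,8]=1  [8,9]=2
  size 3 → [7,8,9]=3
  size 4 → [6,7,8,9]=3
  size 5 → [4,6,7,8,9]=3  [5,6,7,8,9]=3
  size 6 → [2,5,6,7,8,9]=3  [3,4,6,7,8,9]=3  [4,5,6,7,8,9]=6
  size 7 → [2,4,5,6,7,8,9]=9  [3,4,5,6,7,8,9]=9
  size 8 → [2,3,4,5,6,7,8,9]=18
  first=0(i) contributes 18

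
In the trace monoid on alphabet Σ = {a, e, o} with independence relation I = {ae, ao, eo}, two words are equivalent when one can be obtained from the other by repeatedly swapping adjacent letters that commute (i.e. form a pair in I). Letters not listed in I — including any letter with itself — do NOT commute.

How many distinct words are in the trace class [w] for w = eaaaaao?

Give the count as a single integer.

42

piece 0:e — minimal
piece 1:a — minimal
piece 2:a rests on {1:a}
piece 3:a rests on {2:a}
piece 4:a rests on {3:a}
piece 5:a rests on {4:a}
piece 6:o — minimal
minimal pieces: {0:e, 1:a, 6:o}
ways to finish when only these pieces remain (= sum over removing one remaining piece with nothing left below it):
  1 left: {0}→1  {5}→1  {6}→1
  2 left: {0,5}→2  {0,6}→2  {4,5}→1  {5,6}→2
  3 left: {0,4,5}→3  {0,5,6}→6  {3,4,5}→1  {4,5,6}→3
  4 left: {0,3,4,5}→4  {0,4,5,6}→12  {2,3,4,5}→1  {3,4,5,6}→4
  5 left: {0,2,3,4,5}→5  {0,3,4,5,6}→20  {1,2,3,4,5}→1  {2,3,4,5,6}→5
  placing 0:e first → 6 extensions
  placing 1:a first → 30 extensions
  placing 6:o first → 6 extensions
total linear extensions = 42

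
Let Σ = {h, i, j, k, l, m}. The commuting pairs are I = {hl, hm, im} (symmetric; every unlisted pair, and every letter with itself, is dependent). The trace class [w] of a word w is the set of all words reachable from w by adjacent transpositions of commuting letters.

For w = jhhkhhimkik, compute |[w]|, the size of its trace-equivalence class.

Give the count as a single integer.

4

drop 0:j onto floor
drop 1:h onto {0:j}
drop 2:h onto {1:h}
drop 3:k onto {2:h}
drop 4:h onto {3:k}
drop 5:h onto {4:h}
drop 6:i onto {5:h}
drop 7:m onto {3:k}
drop 8:k onto {6:i, 7:m}
drop 9:i onto {8:k}
drop 10:k onto {9:i}
ground layer = {0:j}
drop-orders for the pieces not yet dropped (sum over which currently-grounded one goes next):
  1 to go: {10} 1
  2 to go: {9,10} 1
  3 to go: {8,9,10} 1
  4 to go: {6,8,9,10} 1  {7,8,9,10} 1
  5 to go: {5,6,8,9,10} 1  {6,7,8,9,10} 2
  6 to go: {4,5,6,8,9,10} 1  {5,6,7,8,9,10} 3
  7 to go: {4,5,6,7,8,9,10} 4
  8 to go: {3,4,5,6,7,8,9,10} 4
  9 to go: {2,3,4,5,6,7,8,9,10} 4
  if 0:j drops first: 4 orders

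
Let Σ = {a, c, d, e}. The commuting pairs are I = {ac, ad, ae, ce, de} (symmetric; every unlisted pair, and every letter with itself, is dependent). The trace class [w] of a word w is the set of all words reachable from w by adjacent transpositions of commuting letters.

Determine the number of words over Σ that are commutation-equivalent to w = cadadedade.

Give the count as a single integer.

2520

piece 0:c — minimal
piece 1:a — minimal
piece 2:d rests on {0:c}
piece 3:a rests on {1:a}
piece 4:d rests on {2:d}
piece 5:e — minimal
piece 6:d rests on {4:d}
piece 7:a rests on {3:a}
piece 8:d rests on {6:d}
piece 9:e rests on {5:e}
minimal pieces: {0:c, 1:a, 5:e}
ways to finish when only these pieces remain (= sum over removing one remaining piece with nothing left below it):
  1 left: {7}→1  {8}→1  {9}→1
  2 left: {3,7}→1  {5,9}→1  {6,8}→1  {7,8}→2  {7,9}→2  {8,9}→2
  3 left: {1,3,7}→1  {3,7,8}→3  {3,7,9}→3  {4,6,8}→1  {5,7,9}→3  {5,8,9}→3  {6,7,8}→3  {6,8,9}→3  {7,8,9}→6
  4 left: {1,3,7,8}→4  {1,3,7,9}→4  {2,4,6,8}→1  {3,5,7,9}→6  {3,6,7,8}→6  {3,7,8,9}→12  {4,6,7,8}→4  {4,6,8,9}→4  {5,6,8,9}→6  {5,7,8,9}→12  {6,7,8,9}→12
  5 left: {0,2,4,6,8}→1  {1,3,5,7,9}→10  {1,3,6,7,8}→10  {1,3,7,8,9}→20  {2,4,6,7,8}→5  {2,4,6,8,9}→5  {3,4,6,7,8}→10  {3,5,7,8,9}→30  {3,6,7,8,9}→30  {4,5,6,8,9}→10  {4,6,7,8,9}→20  {5,6,7,8,9}→30
  6 left: {0,2,4,6,7,8}→6  {0,2,4,6,8,9}→6  {1,3,4,6,7,8}→20  {1,3,5,7,8,9}→60  {1,3,6,7,8,9}→60  {2,3,4,6,7,8}→15  {2,4,5,6,8,9}→15  {2,4,6,7,8,9}→30  {3,4,6,7,8,9}→60  {3,5,6,7,8,9}→90  {4,5,6,7,8,9}→60
  7 left: {0,2,3,4,6,7,8}→21  {0,2,4,5,6,8,9}→21  {0,2,4,6,7,8,9}→42  {1,2,3,4,6,7,8}→35  {1,3,4,6,7,8,9}→140  {1,3,5,6,7,8,9}→210  {2,3,4,6,7,8,9}→105  {2,4,5,6,7,8,9}→105  {3,4,5,6,7,8,9}→210
  8 left: {0,1,2,3,4,6,7,8}→56  {0,2,3,4,6,7,8,9}→168  {0,2,4,5,6,7,8,9}→168  {1,2,3,4,6,7,8,9}→280  {1,3,4,5,6,7,8,9}→560  {2,3,4,5,6,7,8,9}→420
  placing 0:c first → 1260 extensions
  placing 1:a first → 756 extensions
  placing 5:e first → 504 extensions
total linear extensions = 2520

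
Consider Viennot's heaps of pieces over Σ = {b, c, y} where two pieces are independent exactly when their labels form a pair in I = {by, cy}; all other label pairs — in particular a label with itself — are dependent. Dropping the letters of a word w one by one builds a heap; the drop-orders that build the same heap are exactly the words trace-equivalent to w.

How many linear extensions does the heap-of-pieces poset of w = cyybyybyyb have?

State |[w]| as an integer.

210

#0=c has no predecessor
#1=y has no predecessor
#2=y depends on [1:y]
#3=b depends on [0:c]
#4=y depends on [2:y]
#5=y depends on [4:y]
#6=b depends on [3:b]
#7=y depends on [5:y]
#8=y depends on [7:y]
#9=b depends on [6:b]
sources: [0:c, 1:y]
N(rest) = Σ N(rest − s) over sources s of rest; N(one piece) = 1:
  size 1 → [8]=1  [9]=1
  size 2 → [6,9]=1  [7,8]=1  [8,9]=2
  size 3 → [3,6,9]=1  [5,7,8]=1  [6,8,9]=3  [7,8,9]=3
  size 4 → [0,3,6,9]=1  [3,6,8,9]=4  [4,5,7,8]=1  [5,7,8,9]=4  [6,7,8,9]=6
  size 5 → [0,3,6,8,9]=5  [2,4,5,7,8]=1  [3,6,7,8,9]=10  [4,5,7,8,9]=5  [5,6,7,8,9]=10
  size 6 → [0,3,6,7,8,9]=15  [1,2,4,5,7,8]=1  [2,4,5,7,8,9]=6  [3,5,6,7,8,9]=20  [4,5,6,7,8,9]=15
  size 7 → [0,3,5,6,7,8,9]=35  [1,2,4,5,7,8,9]=7  [2,4,5,6,7,8,9]=21  [3,4,5,6,7,8,9]=35
  size 8 → [0,3,4,5,6,7,8,9]=70  [1,2,4,5,6,7,8,9]=28  [2,3,4,5,6,7,8,9]=56
  first=0(c) contributes 84
  first=1(y) contributes 126
|[w]| = 210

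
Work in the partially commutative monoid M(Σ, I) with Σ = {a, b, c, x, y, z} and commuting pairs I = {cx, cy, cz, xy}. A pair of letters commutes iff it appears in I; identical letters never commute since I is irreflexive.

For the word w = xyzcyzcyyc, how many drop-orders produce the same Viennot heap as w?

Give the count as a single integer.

240

piece 0:x — minimal
piece 1:y — minimal
piece 2:z rests on {0:x, 1:y}
piece 3:c — minimal
piece 4:y rests on {2:z}
piece 5:z rests on {4:y}
piece 6:c rests on {3:c}
piece 7:y rests on {5:z}
piece 8:y rests on {7:y}
piece 9:c rests on {6:c}
minimal pieces: {0:x, 1:y, 3:c}
ways to finish when only these pieces remain (= sum over removing one remaining piece with nothing left below it):
  1 left: {8}→1  {9}→1
  2 left: {6,9}→1  {7,8}→1  {8,9}→2
  3 left: {3,6,9}→1  {5,7,8}→1  {6,8,9}→3  {7,8,9}→3
  4 left: {3,6,8,9}→4  {4,5,7,8}→1  {5,7,8,9}→4  {6,7,8,9}→6
  5 left: {2,4,5,7,8}→1  {3,6,7,8,9}→10  {4,5,7,8,9}→5  {5,6,7,8,9}→10
  6 left: {0,2,4,5,7,8}→1  {1,2,4,5,7,8}→1  {2,4,5,7,8,9}→6  {3,5,6,7,8,9}→20  {4,5,6,7,8,9}→15
  7 left: {0,1,2,4,5,7,8}→2  {0,2,4,5,7,8,9}→7  {1,2,4,5,7,8,9}→7  {2,4,5,6,7,8,9}→21  {3,4,5,6,7,8,9}→35
  8 left: {0,1,2,4,5,7,8,9}→16  {0,2,4,5,6,7,8,9}→28  {1,2,4,5,6,7,8,9}→28  {2,3,4,5,6,7,8,9}→56
  placing 0:x first → 84 extensions
  placing 1:y first → 84 extensions
  placing 3:c first → 72 extensions
total linear extensions = 240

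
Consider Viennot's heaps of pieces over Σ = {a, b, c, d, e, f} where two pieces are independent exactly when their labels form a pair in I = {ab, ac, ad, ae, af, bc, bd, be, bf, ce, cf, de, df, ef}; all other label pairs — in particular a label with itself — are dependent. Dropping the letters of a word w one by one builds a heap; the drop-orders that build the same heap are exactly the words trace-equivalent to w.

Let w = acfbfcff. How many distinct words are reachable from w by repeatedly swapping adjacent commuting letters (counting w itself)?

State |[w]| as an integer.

#0=a has no predecessor
#1=c has no predecessor
#2=f has no predecessor
#3=b has no predecessor
#4=f depends on [2:f]
#5=c depends on [1:c]
#6=f depends on [4:f]
#7=f depends on [6:f]
sources: [0:a, 1:c, 2:f, 3:b]
N(rest) = Σ N(rest − s) over sources s of rest; N(one piece) = 1:
  size 1 → [0]=1  [3]=1  [5]=1  [7]=1
  size 2 → [0,3]=2  [0,5]=2  [0,7]=2  [1,5]=1  [3,5]=2  [3,7]=2  [5,7]=2  [6,7]=1
  size 3 → [0,1,5]=3  [0,3,5]=6  [0,3,7]=6  [0,5,7]=6  [0,6,7]=3  [1,3,5]=3  [1,5,7]=3  [3,5,7]=6  [3,6,7]=3  [4,6,7]=1  [5,6,7]=3
  size 4 → [0,1,3,5]=12  [0,1,5,7]=12  [0,3,5,7]=24  [0,3,6,7]=12  [0,4,6,7]=4  [0,5,6,7]=12  [1,3,5,7]=12  [1,5,6,7]=6  [2,4,6,7]=1  [3,4,6,7]=4  [3,5,6,7]=12  [4,5,6,7]=4
  size 5 → [0,1,3,5,7]=60  [0,1,5,6,7]=30  [0,2,4,6,7]=5  [0,3,4,6,7]=20  [0,3,5,6,7]=60  [0,4,5,6,7]=20  [1,3,5,6,7]=30  [1,4,5,6,7]=10  [2,3,4,6,7]=5  [2,4,5,6,7]=5  [3,4,5,6,7]=20
  size 6 → [0,1,3,5,6,7]=180  [0,1,4,5,6,7]=60  [0,2,3,4,6,7]=30  [0,2,4,5,6,7]=30  [0,3,4,5,6,7]=120  [1,2,4,5,6,7]=15  [1,3,4,5,6,7]=60  [2,3,4,5,6,7]=30
  first=0(a) contributes 105
  first=1(c) contributes 210
  first=2(f) contributes 420
  first=3(b) contributes 105
|[w]| = 840

840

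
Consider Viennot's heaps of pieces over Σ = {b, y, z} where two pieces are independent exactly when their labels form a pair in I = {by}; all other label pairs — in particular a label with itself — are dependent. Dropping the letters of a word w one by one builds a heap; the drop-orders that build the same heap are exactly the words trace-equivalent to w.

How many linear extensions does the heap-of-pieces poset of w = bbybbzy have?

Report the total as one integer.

5

0(b) covers ∅
1(b) covers 0:b
2(y) covers ∅
3(b) covers 1:b
4(b) covers 3:b
5(z) covers 2:y, 4:b
6(y) covers 5:z
floor of heap: 0:b, 2:y
completions by unplaced set U, small U first (add the entries for U minus each lowest piece of U):
  |U|=1: {6}:1
  |U|=2: {5,6}:1
  |U|=3: {2,5,6}:1  {4,5,6}:1
  |U|=4: {2,4,5,6}:2  {3,4,5,6}:1
  |U|=5: {1,3,4,5,6}:1  {2,3,4,5,6}:3
  start at 0(b): 4
  start at 2(y): 1
sum over floor = 5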